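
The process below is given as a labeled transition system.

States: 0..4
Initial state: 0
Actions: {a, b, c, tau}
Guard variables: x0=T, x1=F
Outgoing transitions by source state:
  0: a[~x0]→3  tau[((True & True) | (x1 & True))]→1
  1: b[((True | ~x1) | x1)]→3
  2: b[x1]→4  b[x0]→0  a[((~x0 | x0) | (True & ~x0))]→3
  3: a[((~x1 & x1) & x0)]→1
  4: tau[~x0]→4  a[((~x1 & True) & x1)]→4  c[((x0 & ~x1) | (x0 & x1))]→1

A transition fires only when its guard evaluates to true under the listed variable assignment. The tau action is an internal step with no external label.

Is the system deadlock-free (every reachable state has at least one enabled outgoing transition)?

Answer: DEADLOCK at state 3

Analysis:
R = {0,1,3}
  0: tau→1  [1 exit(s)]
  1: b→3  [1 exit(s)]
  3: ∅  [deadlock]
Path to 3: tau·b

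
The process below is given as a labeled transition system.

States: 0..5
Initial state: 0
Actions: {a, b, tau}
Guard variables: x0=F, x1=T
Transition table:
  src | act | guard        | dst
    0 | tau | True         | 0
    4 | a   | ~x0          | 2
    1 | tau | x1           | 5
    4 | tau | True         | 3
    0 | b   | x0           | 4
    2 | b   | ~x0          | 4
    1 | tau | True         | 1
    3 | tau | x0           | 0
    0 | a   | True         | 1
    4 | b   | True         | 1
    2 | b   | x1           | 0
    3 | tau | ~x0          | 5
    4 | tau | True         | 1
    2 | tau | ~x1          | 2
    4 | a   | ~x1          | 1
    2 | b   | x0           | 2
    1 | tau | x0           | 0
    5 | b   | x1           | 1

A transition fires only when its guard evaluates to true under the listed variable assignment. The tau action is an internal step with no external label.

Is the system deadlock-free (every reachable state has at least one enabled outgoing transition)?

Answer: DEADLOCK-FREE

Trace:
Reach set: {0,1,5}
  0: a→1  tau→0  [2 out]
  1: tau→1  tau→5  [2 out]
  5: b→1  [1 out]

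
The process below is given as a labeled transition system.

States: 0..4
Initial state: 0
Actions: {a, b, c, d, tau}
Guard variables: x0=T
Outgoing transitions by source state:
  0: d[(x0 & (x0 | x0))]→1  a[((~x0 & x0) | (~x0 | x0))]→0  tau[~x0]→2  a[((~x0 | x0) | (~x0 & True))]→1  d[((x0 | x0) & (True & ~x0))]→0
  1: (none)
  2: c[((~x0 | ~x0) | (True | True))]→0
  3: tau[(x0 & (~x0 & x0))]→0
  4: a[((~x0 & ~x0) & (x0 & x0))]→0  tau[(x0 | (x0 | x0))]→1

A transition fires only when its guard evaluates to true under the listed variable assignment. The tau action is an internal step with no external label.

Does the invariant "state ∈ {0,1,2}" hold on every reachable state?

Answer: INVARIANT HOLDS

Working:
Allowed set {0,1,2}
R = {0,1}
  0: safe
  1: safe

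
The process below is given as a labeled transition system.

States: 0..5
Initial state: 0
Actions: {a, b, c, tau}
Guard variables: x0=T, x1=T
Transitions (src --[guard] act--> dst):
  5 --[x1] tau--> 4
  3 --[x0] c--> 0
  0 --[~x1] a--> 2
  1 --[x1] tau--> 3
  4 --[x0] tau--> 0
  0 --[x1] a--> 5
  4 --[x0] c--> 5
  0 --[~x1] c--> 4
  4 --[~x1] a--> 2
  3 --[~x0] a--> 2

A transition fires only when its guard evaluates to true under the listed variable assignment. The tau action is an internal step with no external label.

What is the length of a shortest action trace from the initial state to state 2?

BFS to 2:
  depth 0: {0}
  depth 1: {5}
  depth 2: {4}
2 never appears.

Answer: UNREACHABLE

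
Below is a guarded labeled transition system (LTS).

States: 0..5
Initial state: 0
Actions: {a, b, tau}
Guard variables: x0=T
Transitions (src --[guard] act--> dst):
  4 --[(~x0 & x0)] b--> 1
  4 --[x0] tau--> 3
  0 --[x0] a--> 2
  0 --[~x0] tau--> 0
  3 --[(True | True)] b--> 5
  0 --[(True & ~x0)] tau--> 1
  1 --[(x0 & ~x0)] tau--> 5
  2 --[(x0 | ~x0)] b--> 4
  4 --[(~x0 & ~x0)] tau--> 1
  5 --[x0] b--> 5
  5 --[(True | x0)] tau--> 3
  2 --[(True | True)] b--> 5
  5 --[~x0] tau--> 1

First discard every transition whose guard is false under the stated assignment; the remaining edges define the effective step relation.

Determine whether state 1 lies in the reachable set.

Answer: UNREACHABLE

Analysis:
Guard filter leaves 7 enabled edge(s).
Layer 0: {0}
Layer 1: {2}  cumulative {0,2}
Layer 2: {4,5}  cumulative {0,2,4,5}
Layer 3: {3}  cumulative {0,2,3,4,5}
R = {0,2,3,4,5}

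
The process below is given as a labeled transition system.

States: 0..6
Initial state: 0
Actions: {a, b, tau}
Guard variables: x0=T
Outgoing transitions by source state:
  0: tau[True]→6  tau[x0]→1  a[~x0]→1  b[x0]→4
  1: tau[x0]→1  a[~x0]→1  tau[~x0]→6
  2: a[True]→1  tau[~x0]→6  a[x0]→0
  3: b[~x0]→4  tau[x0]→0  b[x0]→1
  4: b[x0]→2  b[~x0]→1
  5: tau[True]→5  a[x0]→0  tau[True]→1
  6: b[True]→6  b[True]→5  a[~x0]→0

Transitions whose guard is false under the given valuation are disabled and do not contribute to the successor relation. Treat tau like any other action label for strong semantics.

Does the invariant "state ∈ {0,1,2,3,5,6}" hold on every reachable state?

Safe = {0,1,2,3,5,6}
Reach set: {0,1,2,4,5,6}
  0: ✓
  1: ✓
  2: ✓
  4: outside
  5: ✓
  6: ✓
counterexample path to 4: b

Answer: INVARIANT VIOLATED at state 4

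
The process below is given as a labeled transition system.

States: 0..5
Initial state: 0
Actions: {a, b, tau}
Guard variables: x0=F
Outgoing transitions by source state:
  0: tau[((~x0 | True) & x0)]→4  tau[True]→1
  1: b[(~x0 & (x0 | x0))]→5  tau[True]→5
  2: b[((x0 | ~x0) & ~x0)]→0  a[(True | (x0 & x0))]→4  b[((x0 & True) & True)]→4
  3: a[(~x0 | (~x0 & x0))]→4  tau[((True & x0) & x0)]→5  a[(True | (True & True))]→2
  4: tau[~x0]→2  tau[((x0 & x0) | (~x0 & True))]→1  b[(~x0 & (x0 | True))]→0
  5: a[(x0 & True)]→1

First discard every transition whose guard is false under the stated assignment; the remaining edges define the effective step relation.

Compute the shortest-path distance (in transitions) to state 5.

BFS to 5:
  depth 0: {0}
  depth 1: {1}
  depth 2: {5}
depth(5)=2, e.g. tau·tau

Answer: 2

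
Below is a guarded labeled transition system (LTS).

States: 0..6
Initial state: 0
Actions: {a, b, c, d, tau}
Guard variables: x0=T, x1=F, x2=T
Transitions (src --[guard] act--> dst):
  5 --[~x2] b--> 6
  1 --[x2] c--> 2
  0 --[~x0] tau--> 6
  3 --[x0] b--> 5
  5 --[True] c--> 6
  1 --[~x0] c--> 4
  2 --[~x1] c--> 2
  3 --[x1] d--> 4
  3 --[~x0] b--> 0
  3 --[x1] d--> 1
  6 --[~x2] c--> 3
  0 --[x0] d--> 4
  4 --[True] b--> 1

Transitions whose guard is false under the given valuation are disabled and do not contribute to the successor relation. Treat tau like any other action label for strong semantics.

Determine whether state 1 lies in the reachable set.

Answer: REACHABLE

Analysis:
After dropping false guards: 6 live edges.
depth 0: {0}
depth 1: {4}  cumulative {0,4}
depth 2: {1}  cumulative {0,1,4}
depth 3: {2}  cumulative {0,1,2,4}
R = {0,1,2,4}
trace reaching 1: d·b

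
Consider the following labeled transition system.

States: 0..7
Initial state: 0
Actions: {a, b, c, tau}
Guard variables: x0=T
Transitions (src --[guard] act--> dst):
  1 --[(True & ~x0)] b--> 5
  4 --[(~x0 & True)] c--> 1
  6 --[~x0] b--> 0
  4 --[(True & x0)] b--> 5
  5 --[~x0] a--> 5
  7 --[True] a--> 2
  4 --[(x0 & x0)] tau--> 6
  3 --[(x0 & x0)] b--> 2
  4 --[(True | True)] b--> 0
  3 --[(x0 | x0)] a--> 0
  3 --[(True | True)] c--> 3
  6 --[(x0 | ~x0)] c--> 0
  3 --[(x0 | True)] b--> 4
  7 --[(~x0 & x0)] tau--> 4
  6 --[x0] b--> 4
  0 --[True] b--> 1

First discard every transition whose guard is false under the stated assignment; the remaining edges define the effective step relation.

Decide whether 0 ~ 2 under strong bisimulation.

Compute ~ classes (split until stable):
  π0 = {{0,1,2,3,4,5,6,7}}
  π1 = {{0},{1,2,5},{3},{4},{6},{7}}
6 equivalence class(es) (converged in 2)
[0]={0}  [2]={1,2,5}

Answer: NOT BISIMILAR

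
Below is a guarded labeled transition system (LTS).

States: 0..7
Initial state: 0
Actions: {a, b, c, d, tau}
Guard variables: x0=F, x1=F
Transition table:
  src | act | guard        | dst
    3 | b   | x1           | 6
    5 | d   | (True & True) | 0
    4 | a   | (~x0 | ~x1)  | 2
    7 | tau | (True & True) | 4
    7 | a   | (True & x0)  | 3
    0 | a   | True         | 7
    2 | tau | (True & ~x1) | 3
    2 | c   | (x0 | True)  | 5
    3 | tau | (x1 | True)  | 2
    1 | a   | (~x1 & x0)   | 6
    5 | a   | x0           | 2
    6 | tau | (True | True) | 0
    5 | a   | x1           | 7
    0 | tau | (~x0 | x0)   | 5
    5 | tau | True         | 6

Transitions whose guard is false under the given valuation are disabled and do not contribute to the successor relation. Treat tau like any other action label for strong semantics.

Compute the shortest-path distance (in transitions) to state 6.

Answer: 2

Working:
Layered search for 6:
  Layer 0: {0}
  Layer 1: {5,7}
  Layer 2: {4,6}
depth(6)=2, e.g. tau·tau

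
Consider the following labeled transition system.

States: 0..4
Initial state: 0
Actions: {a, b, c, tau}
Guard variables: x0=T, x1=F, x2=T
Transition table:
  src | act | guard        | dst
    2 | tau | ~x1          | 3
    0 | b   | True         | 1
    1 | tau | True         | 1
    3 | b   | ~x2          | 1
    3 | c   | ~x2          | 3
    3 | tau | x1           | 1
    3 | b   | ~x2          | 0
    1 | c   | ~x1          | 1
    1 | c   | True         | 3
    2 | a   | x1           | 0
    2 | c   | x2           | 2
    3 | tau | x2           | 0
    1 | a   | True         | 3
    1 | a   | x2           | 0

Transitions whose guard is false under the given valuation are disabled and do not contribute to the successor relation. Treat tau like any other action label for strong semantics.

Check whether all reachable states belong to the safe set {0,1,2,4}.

Inv-set: {0,1,2,4}
Reach set: {0,1,3}
  0: ok
  1: ok
  3: outside
witness against invariant: b·c → 3

Answer: INVARIANT VIOLATED at state 3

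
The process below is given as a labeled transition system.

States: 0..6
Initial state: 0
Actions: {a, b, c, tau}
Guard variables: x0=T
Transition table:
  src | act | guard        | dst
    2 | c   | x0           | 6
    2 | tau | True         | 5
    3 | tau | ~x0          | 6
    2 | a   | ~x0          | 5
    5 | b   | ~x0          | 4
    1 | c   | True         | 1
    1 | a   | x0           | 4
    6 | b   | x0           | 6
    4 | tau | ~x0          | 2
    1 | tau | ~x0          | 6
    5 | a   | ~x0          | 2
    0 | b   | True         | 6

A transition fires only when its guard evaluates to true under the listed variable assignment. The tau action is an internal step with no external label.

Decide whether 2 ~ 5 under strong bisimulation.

Refine partition for ~:
  π0 = {{0,1,2,3,4,5,6}}
  π1 = {{0,6},{1},{2},{3,4,5}}
Fixed point at round 2; 4 class(es).
[2]={2}  [5]={3,4,5}

Answer: NOT BISIMILAR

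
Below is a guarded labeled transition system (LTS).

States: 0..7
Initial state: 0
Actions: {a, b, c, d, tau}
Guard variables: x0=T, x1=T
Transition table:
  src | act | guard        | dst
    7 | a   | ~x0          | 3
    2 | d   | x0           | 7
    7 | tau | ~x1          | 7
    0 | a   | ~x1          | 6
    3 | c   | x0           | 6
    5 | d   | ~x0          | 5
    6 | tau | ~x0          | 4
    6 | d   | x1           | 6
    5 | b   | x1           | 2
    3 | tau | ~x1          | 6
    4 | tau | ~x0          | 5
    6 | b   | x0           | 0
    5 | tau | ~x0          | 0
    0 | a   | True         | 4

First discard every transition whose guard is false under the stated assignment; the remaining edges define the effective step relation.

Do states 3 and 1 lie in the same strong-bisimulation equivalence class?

Bisimulation quotient by refinement:
  π0 = {{0,1,2,3,4,5,6,7}}
  π1 = {{0},{1,4,7},{2},{3},{5},{6}}
stable after 2 split(s): 6 block(s)
[3]={3}  [1]={1,4,7}

Answer: NOT BISIMILAR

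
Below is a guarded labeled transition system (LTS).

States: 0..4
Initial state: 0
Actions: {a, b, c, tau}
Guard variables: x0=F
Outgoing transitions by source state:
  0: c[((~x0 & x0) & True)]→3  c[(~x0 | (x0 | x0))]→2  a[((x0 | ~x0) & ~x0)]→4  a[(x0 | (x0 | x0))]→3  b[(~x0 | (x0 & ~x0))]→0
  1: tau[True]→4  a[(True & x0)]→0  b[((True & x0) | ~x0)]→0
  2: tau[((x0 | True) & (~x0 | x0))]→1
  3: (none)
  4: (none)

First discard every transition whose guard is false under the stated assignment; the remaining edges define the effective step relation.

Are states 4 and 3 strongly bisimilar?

Answer: BISIMILAR

Analysis:
Compute ~ classes (split until stable):
  π0 = {{0,1,2,3,4}}
  π1 = {{0},{1},{2},{3,4}}
stable after 2 split(s): 4 block(s)
4∈{3,4}, 3∈{3,4}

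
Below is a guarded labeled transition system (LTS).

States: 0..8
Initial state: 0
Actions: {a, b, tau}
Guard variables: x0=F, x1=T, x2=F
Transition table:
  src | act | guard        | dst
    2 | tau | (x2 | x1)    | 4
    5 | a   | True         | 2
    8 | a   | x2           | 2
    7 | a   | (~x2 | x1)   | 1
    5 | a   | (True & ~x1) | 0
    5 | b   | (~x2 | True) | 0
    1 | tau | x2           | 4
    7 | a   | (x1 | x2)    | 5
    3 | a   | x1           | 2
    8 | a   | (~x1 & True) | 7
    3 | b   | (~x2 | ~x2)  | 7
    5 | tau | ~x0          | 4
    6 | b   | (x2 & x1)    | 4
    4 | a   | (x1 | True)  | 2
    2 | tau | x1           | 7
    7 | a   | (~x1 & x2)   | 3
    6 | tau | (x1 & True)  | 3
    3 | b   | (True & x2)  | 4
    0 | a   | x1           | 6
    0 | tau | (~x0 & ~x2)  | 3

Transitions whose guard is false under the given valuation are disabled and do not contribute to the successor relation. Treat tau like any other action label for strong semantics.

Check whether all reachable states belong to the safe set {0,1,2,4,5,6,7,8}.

Safe = {0,1,2,4,5,6,7,8}
Reach set: {0,1,2,3,4,5,6,7}
  0: ✓
  1: ✓
  2: ✓
  3: VIOLATES
  4: ✓
  5: ✓
  6: ✓
  7: ✓
counterexample path to 3: tau

Answer: INVARIANT VIOLATED at state 3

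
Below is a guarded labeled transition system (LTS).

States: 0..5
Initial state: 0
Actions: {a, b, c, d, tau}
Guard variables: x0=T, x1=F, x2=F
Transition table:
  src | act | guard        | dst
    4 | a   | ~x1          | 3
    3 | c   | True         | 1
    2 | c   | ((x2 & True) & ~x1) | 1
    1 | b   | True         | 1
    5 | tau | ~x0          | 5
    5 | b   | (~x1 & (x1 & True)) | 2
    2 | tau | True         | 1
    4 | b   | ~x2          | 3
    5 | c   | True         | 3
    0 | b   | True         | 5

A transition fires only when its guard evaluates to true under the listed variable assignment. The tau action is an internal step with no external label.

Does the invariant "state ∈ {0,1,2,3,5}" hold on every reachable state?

Inv-set: {0,1,2,3,5}
R = {0,1,3,5}
  0: safe
  1: safe
  3: safe
  5: safe

Answer: INVARIANT HOLDS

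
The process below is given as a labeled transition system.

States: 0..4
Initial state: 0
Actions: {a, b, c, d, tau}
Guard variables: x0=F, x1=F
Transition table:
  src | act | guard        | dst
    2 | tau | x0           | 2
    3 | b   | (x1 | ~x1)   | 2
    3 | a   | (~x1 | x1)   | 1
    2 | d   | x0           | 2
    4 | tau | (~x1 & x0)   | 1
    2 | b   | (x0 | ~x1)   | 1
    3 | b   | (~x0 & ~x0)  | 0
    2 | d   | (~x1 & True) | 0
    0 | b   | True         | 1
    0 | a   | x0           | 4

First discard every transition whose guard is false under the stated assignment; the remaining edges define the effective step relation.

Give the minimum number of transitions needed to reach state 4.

Answer: UNREACHABLE

Trace:
Layered search for 4:
  depth 0: {0}
  depth 1: {1}
4 never appears.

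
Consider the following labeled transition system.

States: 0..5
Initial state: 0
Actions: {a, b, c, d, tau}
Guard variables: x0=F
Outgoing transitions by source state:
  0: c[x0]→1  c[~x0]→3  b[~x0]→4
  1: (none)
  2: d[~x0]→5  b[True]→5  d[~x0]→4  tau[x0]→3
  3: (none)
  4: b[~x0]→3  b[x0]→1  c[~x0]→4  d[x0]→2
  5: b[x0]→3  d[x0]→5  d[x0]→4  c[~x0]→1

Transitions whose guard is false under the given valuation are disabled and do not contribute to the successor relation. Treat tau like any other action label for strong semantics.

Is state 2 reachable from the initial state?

Answer: UNREACHABLE

Trace:
After dropping false guards: 8 live edges.
Layer 0: {0}
Layer 1: {3,4}  cumulative {0,3,4}
Reachable = {0,3,4}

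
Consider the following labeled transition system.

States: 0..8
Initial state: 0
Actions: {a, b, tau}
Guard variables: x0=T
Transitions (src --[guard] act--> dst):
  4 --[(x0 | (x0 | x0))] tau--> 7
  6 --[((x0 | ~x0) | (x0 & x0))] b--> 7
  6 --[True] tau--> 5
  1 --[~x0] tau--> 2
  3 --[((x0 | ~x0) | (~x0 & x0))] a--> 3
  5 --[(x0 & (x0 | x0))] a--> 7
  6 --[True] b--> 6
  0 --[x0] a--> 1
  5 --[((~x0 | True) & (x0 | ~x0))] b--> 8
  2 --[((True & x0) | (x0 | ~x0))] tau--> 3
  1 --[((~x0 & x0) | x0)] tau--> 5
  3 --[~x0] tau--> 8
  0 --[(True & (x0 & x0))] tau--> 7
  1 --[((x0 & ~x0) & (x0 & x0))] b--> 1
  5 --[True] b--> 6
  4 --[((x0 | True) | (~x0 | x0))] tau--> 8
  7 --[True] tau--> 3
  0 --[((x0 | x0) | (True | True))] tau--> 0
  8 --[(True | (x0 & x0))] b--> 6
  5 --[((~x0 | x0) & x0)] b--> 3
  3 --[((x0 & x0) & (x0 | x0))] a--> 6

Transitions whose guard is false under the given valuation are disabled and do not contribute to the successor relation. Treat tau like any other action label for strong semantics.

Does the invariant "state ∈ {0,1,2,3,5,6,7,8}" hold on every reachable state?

Answer: INVARIANT HOLDS

Analysis:
Inv-set: {0,1,2,3,5,6,7,8}
Reach set: {0,1,3,5,6,7,8}
  0: ok
  1: ok
  3: ok
  5: ok
  6: ok
  7: ok
  8: ok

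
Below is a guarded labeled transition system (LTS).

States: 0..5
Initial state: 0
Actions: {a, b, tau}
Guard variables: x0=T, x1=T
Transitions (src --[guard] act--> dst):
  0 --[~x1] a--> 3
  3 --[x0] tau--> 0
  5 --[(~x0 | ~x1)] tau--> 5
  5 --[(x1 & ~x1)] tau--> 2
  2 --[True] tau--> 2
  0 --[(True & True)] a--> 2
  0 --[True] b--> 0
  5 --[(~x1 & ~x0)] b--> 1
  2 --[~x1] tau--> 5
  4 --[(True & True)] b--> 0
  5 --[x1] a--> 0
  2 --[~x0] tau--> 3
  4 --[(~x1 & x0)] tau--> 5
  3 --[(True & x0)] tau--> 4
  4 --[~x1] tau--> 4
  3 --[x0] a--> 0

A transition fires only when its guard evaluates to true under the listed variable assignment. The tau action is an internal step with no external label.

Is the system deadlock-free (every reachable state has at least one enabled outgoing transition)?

Answer: DEADLOCK-FREE

Analysis:
Reach set: {0,2}
  0: a→2  b→0  [2 out]
  2: tau→2  [1 out]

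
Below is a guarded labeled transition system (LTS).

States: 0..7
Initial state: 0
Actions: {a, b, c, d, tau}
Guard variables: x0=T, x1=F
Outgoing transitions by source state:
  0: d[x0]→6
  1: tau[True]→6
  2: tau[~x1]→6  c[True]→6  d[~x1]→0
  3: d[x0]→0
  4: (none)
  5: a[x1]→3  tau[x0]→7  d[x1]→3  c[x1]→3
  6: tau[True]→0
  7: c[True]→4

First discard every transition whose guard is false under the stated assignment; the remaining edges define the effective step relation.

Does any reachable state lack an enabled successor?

R = {0,6}
  0: d→6  [1 out]
  6: tau→0  [1 out]

Answer: DEADLOCK-FREE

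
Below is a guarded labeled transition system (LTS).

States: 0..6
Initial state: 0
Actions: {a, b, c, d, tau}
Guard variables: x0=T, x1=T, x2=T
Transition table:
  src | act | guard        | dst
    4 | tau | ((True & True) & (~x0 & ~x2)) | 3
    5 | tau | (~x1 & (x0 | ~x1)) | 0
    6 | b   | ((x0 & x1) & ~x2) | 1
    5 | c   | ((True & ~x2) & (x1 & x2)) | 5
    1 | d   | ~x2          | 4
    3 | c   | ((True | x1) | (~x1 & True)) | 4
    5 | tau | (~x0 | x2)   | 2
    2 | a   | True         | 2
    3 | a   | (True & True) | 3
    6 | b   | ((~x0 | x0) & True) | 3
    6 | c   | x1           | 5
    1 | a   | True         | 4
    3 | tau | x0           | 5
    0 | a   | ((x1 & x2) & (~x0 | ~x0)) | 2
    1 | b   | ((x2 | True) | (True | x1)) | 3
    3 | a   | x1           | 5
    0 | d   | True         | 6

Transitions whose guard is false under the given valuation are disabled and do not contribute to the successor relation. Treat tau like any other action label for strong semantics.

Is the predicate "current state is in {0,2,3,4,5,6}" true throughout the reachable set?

Answer: INVARIANT HOLDS

Working:
Allowed set {0,2,3,4,5,6}
R = {0,2,3,4,5,6}
  0: ✓
  2: ✓
  3: ✓
  4: ✓
  5: ✓
  6: ✓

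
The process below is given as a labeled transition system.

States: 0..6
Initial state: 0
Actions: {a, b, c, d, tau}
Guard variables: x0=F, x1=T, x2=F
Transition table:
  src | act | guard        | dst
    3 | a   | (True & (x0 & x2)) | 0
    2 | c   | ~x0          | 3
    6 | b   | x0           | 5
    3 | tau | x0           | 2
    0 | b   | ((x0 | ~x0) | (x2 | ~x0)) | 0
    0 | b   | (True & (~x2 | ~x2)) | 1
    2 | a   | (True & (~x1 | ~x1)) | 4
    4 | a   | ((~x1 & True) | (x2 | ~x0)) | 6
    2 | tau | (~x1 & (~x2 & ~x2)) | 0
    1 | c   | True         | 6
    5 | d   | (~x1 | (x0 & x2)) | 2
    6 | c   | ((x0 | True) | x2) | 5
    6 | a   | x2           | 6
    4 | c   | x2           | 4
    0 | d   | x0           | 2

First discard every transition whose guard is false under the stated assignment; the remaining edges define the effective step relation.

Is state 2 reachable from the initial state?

Answer: UNREACHABLE

Working:
Guard filter leaves 6 enabled edge(s).
depth 0: {0}
depth 1: {1}  now seen {0,1}
depth 2: {6}  now seen {0,1,6}
depth 3: {5}  now seen {0,1,5,6}
Reach set: {0,1,5,6}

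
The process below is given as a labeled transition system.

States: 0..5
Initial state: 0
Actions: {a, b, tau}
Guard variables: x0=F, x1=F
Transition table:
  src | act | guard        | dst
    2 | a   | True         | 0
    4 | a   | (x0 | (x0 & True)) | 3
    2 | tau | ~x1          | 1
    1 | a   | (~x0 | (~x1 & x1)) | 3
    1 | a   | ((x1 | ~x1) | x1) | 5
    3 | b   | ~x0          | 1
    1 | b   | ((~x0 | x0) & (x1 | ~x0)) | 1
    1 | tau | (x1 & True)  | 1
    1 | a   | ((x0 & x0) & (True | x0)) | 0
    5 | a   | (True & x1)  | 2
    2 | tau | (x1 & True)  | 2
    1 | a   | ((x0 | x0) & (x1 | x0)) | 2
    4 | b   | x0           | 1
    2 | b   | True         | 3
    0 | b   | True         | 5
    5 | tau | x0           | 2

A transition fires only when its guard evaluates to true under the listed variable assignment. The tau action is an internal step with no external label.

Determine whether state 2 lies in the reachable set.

Answer: UNREACHABLE

Working:
8 transition(s) survive guard evaluation.
L0 = {0}
L1 = {5}  cumulative {0,5}
R = {0,5}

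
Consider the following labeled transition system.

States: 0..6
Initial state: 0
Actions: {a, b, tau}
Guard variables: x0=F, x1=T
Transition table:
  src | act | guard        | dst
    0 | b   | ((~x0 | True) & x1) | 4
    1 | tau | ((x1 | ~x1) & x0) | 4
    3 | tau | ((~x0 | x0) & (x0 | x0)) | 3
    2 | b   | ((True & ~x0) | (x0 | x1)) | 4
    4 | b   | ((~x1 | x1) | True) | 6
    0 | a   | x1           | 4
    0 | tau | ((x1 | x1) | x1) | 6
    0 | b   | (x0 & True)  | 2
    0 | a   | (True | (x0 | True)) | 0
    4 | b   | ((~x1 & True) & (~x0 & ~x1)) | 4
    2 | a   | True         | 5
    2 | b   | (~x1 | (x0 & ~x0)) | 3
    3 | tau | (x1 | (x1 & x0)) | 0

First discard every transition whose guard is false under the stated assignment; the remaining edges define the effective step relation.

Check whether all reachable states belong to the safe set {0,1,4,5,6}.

Answer: INVARIANT HOLDS

Trace:
Allowed set {0,1,4,5,6}
Reachable = {0,4,6}
  0: ✓
  4: ✓
  6: ✓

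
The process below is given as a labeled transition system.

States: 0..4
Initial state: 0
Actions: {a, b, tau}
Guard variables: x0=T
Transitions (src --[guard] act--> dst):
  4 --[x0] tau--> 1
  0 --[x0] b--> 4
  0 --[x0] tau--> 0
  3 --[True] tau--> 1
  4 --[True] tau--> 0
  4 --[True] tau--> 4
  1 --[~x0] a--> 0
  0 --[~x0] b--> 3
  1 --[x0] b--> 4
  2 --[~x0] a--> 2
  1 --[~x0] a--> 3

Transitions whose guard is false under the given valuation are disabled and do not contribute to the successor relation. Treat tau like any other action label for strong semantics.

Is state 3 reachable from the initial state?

Answer: UNREACHABLE

Working:
Guard filter leaves 7 enabled edge(s).
Layer 0: {0}
Layer 1: {4}  total {0,4}
Layer 2: {1}  total {0,1,4}
R = {0,1,4}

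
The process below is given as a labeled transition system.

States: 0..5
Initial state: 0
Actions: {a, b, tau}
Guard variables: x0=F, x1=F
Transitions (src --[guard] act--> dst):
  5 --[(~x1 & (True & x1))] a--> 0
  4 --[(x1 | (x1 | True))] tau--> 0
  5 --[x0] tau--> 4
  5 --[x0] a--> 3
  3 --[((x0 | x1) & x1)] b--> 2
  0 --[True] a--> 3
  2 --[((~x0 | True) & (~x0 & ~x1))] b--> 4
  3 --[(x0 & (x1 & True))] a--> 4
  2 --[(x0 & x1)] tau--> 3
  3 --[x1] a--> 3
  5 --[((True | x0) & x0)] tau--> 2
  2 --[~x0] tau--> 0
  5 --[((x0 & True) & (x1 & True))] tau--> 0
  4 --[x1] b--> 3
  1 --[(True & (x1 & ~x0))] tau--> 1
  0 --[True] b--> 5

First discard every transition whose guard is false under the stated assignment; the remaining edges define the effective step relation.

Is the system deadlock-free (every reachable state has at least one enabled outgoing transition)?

Answer: DEADLOCK at state 3

Analysis:
R = {0,3,5}
  0: a→3  b→5  [2 exit(s)]
  3: ∅  [deadlock]
  5: ∅  [deadlock]
witness 3: a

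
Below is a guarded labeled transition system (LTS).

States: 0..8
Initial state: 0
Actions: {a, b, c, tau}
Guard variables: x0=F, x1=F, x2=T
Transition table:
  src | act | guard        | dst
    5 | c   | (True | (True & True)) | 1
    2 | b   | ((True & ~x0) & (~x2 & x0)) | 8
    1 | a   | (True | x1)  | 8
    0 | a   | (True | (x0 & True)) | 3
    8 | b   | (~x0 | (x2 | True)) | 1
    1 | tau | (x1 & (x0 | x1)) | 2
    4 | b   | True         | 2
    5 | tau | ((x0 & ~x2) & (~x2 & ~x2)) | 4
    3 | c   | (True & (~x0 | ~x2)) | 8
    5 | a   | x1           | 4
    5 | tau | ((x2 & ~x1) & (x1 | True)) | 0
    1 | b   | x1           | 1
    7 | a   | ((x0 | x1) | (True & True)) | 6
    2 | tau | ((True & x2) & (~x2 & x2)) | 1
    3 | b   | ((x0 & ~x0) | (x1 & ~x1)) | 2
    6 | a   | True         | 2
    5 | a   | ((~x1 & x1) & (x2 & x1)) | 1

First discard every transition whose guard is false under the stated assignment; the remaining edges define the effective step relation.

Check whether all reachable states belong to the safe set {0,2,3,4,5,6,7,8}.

Answer: INVARIANT VIOLATED at state 1

Analysis:
Safe = {0,2,3,4,5,6,7,8}
Reach set: {0,1,3,8}
  0: ✓
  1: outside
  3: ✓
  8: ✓
reach 1 via a·c·b — violates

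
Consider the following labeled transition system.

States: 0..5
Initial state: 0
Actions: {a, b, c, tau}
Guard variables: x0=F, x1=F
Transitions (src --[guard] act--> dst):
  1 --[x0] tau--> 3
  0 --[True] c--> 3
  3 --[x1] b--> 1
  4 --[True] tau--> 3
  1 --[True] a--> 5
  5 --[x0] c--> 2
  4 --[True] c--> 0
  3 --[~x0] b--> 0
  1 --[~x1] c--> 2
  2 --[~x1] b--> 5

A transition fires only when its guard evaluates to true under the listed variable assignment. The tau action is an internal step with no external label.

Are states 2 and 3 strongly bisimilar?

Answer: NOT BISIMILAR

Analysis:
Bisimulation quotient by refinement:
  round 0: {{0,1,2,3,4,5}}
  round 1: {{0},{1},{2,3},{4},{5}}
  round 2: {{0},{1},{2},{3},{4},{5}}
6 equivalence class(es) (converged in 3)
[2]={2}  [3]={3}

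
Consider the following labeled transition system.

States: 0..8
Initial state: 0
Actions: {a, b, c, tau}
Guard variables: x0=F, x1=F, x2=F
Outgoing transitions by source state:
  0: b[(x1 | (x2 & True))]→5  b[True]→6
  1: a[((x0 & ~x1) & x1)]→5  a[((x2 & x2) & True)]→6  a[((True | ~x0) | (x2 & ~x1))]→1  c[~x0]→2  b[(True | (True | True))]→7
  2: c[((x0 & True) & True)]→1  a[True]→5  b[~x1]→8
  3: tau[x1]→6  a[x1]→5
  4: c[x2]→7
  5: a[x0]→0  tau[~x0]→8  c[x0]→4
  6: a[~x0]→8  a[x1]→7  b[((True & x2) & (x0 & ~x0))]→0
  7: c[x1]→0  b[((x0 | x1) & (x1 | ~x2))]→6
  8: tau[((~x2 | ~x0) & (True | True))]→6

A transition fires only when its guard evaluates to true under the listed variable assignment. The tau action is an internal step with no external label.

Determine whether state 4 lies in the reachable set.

After dropping false guards: 9 live edges.
Layer 0: {0}
Layer 1: {6}  now seen {0,6}
Layer 2: {8}  now seen {0,6,8}
R = {0,6,8}

Answer: UNREACHABLE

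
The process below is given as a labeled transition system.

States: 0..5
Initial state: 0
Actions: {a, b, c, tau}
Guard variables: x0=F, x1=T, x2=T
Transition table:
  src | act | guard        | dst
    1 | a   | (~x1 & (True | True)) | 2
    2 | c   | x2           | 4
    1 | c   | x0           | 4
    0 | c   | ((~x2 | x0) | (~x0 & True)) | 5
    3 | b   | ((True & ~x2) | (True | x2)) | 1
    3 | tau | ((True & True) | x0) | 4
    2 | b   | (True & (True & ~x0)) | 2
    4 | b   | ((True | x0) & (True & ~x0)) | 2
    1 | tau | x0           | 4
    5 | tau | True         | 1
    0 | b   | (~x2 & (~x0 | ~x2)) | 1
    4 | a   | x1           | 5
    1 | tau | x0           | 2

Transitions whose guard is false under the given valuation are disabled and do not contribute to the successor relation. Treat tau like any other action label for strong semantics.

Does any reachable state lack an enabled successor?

Reach set: {0,1,5}
  0: c→5  [1 out]
  1: ∅  [no exit]
  5: tau→1  [1 out]
trace reaching 1: c·tau

Answer: DEADLOCK at state 1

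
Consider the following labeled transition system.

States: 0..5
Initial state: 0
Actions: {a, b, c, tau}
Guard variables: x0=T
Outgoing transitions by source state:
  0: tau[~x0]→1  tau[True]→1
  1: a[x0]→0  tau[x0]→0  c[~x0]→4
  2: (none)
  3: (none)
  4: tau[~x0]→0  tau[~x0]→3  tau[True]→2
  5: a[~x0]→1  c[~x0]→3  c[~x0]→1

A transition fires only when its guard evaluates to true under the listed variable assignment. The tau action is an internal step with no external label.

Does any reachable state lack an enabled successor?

R = {0,1}
  0: tau→1  [deg 1]
  1: a→0  tau→0  [deg 2]

Answer: DEADLOCK-FREE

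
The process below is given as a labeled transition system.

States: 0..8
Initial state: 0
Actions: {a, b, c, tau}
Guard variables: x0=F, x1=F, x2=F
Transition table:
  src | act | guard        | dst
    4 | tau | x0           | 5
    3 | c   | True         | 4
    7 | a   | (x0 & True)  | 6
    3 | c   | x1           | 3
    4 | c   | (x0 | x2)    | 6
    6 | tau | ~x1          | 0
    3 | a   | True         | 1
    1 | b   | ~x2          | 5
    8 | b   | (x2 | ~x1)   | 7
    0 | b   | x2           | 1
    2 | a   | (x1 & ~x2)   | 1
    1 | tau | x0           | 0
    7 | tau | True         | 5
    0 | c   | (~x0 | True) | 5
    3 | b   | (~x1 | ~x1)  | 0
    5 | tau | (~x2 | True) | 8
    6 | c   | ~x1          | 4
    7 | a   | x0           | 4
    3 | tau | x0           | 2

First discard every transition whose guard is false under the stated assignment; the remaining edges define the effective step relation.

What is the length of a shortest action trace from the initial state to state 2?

BFS to 2:
  L0 = {0}
  L1 = {5}
  L2 = {8}
  L3 = {7}
2 never appears.

Answer: UNREACHABLE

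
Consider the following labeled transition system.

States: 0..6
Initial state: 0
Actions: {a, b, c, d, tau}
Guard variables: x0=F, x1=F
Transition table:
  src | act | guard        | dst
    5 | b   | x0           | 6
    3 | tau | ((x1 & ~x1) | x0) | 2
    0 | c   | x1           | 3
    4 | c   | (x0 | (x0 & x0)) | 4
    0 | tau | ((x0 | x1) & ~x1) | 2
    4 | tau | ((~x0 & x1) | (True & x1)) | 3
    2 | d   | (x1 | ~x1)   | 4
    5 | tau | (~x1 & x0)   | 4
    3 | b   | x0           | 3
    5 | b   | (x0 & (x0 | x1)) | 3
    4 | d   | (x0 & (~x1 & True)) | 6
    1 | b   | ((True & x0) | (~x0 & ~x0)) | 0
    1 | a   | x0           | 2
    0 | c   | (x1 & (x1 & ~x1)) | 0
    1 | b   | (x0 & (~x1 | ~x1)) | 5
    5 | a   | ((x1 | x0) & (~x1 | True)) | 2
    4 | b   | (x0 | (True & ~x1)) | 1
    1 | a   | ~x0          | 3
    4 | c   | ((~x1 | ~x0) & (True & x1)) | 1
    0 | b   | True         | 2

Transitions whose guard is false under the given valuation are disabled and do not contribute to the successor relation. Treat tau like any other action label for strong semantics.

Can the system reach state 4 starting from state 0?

5 transition(s) survive guard evaluation.
L0 = {0}
L1 = {2}  total {0,2}
L2 = {4}  total {0,2,4}
L3 = {1}  total {0,1,2,4}
L4 = {3}  total {0,1,2,3,4}
Reachable = {0,1,2,3,4}
Path to 4: b·d

Answer: REACHABLE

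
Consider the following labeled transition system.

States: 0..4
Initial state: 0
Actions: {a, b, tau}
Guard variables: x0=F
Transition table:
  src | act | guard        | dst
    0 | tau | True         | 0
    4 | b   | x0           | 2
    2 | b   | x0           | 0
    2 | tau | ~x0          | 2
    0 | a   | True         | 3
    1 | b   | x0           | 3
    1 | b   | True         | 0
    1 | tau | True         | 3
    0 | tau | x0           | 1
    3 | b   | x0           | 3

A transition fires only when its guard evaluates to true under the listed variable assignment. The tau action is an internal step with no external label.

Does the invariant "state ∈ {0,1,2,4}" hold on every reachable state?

Answer: INVARIANT VIOLATED at state 3

Working:
Inv-set: {0,1,2,4}
Reachable = {0,3}
  0: ok
  3: outside
counterexample path to 3: a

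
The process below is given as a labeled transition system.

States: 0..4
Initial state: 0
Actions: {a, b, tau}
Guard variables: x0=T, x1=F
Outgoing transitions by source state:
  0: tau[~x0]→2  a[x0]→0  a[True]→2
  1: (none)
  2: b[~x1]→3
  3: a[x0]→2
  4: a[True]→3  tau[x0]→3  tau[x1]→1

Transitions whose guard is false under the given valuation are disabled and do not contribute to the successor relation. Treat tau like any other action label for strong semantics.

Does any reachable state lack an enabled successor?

Reach set: {0,2,3}
  0: a→0  a→2  [2 exit(s)]
  2: b→3  [1 exit(s)]
  3: a→2  [1 exit(s)]

Answer: DEADLOCK-FREE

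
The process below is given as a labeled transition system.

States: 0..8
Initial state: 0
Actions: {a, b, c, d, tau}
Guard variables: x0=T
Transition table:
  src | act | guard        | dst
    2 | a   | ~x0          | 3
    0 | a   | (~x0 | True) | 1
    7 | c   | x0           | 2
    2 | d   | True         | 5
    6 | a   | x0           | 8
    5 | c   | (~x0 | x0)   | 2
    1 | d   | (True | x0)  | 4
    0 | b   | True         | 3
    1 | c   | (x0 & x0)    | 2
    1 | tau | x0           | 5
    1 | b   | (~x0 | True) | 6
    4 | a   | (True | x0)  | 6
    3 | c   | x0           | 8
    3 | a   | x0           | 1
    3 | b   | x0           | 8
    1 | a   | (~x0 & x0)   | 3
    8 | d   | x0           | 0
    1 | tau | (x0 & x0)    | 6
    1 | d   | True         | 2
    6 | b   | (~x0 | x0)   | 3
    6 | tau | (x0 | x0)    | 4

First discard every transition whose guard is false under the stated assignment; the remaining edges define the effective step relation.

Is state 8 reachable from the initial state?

Answer: REACHABLE

Trace:
Guard filter leaves 19 enabled edge(s).
Layer 0: {0}
Layer 1: {1,3}  total {0,1,3}
Layer 2: {2,4,5,6,8}  total {0,1,2,3,4,5,6,8}
Reach set: {0,1,2,3,4,5,6,8}
Path to 8: b·c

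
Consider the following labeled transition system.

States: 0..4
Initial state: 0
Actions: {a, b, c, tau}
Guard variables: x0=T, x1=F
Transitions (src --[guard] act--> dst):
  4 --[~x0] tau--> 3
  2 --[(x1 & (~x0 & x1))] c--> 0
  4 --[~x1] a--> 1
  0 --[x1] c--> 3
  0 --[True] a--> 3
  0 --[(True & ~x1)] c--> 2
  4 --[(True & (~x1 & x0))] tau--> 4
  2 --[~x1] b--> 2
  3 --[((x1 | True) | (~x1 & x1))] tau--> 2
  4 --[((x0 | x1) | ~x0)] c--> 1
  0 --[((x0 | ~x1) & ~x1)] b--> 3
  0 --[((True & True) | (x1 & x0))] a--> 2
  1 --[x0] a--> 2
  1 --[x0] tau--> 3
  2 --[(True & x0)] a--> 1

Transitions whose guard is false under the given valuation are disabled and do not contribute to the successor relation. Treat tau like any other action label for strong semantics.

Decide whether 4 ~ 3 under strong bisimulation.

Answer: NOT BISIMILAR

Trace:
Compute ~ classes (split until stable):
  P[0] = {{0,1,2,3,4}}
  P[1] = {{0},{1},{2},{3},{4}}
Fixed point at round 2; 5 class(es).
4∈{4}, 3∈{3}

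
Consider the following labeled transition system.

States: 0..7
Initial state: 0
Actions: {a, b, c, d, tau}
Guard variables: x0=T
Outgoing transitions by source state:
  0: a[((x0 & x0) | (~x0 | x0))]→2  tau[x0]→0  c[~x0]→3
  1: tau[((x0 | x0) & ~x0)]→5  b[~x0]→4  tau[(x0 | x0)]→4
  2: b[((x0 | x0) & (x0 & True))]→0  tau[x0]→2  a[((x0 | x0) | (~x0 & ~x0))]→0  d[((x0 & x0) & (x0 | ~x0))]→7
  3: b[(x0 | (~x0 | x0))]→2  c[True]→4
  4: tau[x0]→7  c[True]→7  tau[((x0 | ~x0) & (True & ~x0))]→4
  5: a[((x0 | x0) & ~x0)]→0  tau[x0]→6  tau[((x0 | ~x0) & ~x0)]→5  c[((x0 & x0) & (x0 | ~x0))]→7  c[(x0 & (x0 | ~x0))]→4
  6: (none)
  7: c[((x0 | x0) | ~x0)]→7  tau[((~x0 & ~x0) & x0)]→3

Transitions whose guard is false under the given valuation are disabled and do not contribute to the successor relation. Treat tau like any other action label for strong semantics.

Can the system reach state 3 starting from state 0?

After dropping false guards: 15 live edges.
depth 0: {0}
depth 1: {2}  total {0,2}
depth 2: {7}  total {0,2,7}
Reachable = {0,2,7}

Answer: UNREACHABLE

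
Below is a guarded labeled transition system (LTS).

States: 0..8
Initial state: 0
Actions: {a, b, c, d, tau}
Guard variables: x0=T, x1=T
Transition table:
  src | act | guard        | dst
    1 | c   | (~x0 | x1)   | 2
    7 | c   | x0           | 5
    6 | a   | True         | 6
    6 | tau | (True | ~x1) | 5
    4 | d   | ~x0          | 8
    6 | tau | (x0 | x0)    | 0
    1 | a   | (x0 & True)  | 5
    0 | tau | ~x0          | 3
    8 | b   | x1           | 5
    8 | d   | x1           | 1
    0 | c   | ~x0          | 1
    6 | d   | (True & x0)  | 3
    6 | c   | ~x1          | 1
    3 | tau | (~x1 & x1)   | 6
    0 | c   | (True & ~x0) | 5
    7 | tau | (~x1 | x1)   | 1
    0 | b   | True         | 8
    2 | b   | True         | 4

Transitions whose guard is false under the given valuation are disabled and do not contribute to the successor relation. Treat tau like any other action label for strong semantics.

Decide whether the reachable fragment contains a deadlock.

R = {0,1,2,4,5,8}
  0: b→8  [1 exit(s)]
  1: a→5  c→2  [2 exit(s)]
  2: b→4  [1 exit(s)]
  4: ∅  [no exit]
  5: ∅  [no exit]
  8: b→5  d→1  [2 exit(s)]
Path to 4: b·d·c·b

Answer: DEADLOCK at state 4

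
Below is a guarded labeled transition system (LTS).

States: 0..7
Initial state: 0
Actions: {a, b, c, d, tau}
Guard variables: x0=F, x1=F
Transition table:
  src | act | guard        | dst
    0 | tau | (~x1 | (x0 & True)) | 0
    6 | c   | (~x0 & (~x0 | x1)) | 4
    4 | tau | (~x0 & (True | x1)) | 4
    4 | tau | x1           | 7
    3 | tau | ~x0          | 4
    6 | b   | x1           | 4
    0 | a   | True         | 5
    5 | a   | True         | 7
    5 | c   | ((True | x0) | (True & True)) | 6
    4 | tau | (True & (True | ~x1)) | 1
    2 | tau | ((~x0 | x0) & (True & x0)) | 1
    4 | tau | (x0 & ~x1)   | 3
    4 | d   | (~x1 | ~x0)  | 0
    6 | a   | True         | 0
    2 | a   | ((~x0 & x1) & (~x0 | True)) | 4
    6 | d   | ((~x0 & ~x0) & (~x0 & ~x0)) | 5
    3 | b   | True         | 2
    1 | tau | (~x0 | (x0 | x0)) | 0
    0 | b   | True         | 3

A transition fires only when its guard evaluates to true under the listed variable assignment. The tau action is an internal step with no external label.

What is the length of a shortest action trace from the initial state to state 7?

Answer: 2

Working:
Layered search for 7:
  depth 0: {0}
  depth 1: {3,5}
  depth 2: {2,4,6,7}
7 enters at depth 2; path a·a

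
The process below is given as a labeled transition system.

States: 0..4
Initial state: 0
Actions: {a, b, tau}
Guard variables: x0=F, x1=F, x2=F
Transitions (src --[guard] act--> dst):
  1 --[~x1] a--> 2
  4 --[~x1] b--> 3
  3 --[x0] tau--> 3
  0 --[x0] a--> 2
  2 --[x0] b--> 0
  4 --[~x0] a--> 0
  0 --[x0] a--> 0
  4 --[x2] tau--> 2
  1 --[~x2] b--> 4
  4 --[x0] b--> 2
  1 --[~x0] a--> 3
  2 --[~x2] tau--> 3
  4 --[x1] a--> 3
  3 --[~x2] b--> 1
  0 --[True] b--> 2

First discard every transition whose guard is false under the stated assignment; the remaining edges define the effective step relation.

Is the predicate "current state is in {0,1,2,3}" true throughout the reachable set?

Safe = {0,1,2,3}
Reachable = {0,1,2,3,4}
  0: ✓
  1: ✓
  2: ✓
  3: ✓
  4: ✗ unsafe
counterexample path to 4: b·tau·b·b

Answer: INVARIANT VIOLATED at state 4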